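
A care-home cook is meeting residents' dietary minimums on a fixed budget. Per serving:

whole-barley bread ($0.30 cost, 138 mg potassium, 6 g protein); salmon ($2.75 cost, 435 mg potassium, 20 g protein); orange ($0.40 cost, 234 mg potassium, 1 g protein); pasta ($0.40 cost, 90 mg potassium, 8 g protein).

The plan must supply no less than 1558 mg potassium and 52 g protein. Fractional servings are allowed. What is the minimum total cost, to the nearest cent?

At the optimum either one food covers both requirements or two foods hit both targets exactly; no other combination can be cheaper.
whole-barley bread only: max(1558/138, 52/6) = 11.29 servings → $3.39.
salmon only: max(1558/435, 52/20) = 3.582 servings → $9.85.
orange only: max(1558/234, 52/1) = 52 servings → $20.80.
pasta only: max(1558/90, 52/8) = 17.31 servings → $6.92.
whole-barley bread + salmon: the both-tight solution has a negative serving — not a feasible corner.
whole-barley bread + orange with both tight: 8.381 servings and 1.716 servings → $3.20.
whole-barley bread + pasta: intersection lies outside the first quadrant.
salmon + orange with both tight: 2.499 servings and 2.012 servings → $7.68.
salmon + pasta: the both-tight solution has a negative serving — not a feasible corner.
orange + pasta with both tight: 4.368 servings and 5.954 servings → $4.13.
Cheapest feasible corner: $3.20.

$3.20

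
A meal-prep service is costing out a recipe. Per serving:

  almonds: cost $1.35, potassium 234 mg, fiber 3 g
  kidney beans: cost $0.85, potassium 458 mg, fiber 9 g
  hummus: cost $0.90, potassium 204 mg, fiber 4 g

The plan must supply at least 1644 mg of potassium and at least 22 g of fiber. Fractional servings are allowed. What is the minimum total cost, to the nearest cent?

Two binding constraints pin down two serving amounts, so the optimal mix uses at most two foods. The candidates are each food alone (scaled to the tighter of potassium/fiber) and each pair with both constraints tight.
almonds only: max(1644/234, 22/3) = 7.333 servings → $9.90.
kidney beans only: max(1644/458, 22/9) = 3.59 servings → $3.05.
hummus only: max(1644/204, 22/4) = 8.059 servings → $7.25.
almonds + kidney beans with both tight: 6.448 servings and 0.2951 servings → $8.96.
almonds + hummus with both tight: 6.444 servings and 0.6667 servings → $9.30.
kidney beans + hummus: intersection lies outside the first quadrant.
Cheapest feasible corner: $3.05.

$3.05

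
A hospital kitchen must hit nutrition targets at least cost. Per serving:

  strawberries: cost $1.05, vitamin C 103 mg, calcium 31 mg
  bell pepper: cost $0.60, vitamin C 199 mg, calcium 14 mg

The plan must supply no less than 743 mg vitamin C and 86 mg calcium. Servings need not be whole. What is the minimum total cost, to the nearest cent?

$3.29

Check every corner: each single food scaled to meet both minima, and each pair solved so both constraints bind.
strawberries only: max(743/103, 86/31) = 7.214 servings → $7.57.
bell pepper only: max(743/199, 86/14) = 6.143 servings → $3.69.
strawberries + bell pepper with both tight: 1.42 servings and 2.999 servings → $3.29.
Cheapest feasible corner: $3.29.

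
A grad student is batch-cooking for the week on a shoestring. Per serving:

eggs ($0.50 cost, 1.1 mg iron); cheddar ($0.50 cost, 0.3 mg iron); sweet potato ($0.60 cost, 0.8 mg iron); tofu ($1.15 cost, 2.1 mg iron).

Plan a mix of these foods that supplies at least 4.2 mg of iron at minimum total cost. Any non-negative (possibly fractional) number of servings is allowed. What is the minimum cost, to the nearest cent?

Cost per mg of iron: eggs $0.4545, tofu $0.5476, sweet potato $0.7500, cheddar $1.6667.
With no serving limits, use only eggs: 4.2 mg / 1.1 mg = 3.818 servings × $0.50 = $1.91.

$1.91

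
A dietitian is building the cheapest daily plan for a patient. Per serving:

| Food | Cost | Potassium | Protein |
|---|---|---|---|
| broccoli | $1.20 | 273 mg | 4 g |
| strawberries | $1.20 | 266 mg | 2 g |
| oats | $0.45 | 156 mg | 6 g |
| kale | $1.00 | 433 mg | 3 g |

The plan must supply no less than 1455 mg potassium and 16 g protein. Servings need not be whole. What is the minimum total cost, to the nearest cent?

Two binding constraints pin down two serving amounts, so the optimal mix uses at most two foods. The candidates are each food alone (scaled to the tighter of potassium/protein) and each pair with both constraints tight.
broccoli only: max(1455/273, 16/4) = 5.33 servings → $6.40.
strawberries only: max(1455/266, 16/2) = 8 servings → $9.60.
oats only: max(1455/156, 16/6) = 9.327 servings → $4.20.
kale only: max(1455/433, 16/3) = 5.333 servings → $5.33.
broccoli + strawberries with both tight: 2.598 servings and 2.803 servings → $6.48.
broccoli + oats: intersection lies outside the first quadrant.
broccoli + kale with both tight: 2.807 servings and 1.59 servings → $4.96.
strawberries + oats with both tight: 4.855 servings and 1.048 servings → $6.30.
strawberries + kale: intersection lies outside the first quadrant.
oats + kale with both tight: 1.203 servings and 2.927 servings → $3.47.
Cheapest feasible corner: $3.47.

$3.47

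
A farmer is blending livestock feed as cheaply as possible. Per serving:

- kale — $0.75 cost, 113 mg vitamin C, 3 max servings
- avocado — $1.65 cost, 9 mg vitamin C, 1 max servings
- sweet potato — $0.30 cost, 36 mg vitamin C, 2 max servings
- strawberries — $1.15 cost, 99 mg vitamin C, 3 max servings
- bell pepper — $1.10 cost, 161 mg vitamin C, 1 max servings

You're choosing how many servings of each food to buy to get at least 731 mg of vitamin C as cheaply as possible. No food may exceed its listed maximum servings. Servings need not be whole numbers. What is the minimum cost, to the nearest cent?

Cost per mg of vitamin C: kale $0.0066, bell pepper $0.0068, sweet potato $0.0083, strawberries $0.0116, avocado $0.1833.
Take 3 servings of kale: +339.0 mg vitamin C for $2.25 (total $2.25, still need 392.0 mg).
Take 1 serving of bell pepper: +161.0 mg vitamin C for $1.10 (total $3.35, still need 231.0 mg).
Take 2 servings of sweet potato: +72.0 mg vitamin C for $0.60 (total $3.95, still need 159.0 mg).
Take 1.606 servings of strawberries: +159.0 mg vitamin C for $1.85 (total $5.80, still need 0.0 mg).
Filling from the cheapest source first is optimal under one linear minimum: $5.80.

$5.80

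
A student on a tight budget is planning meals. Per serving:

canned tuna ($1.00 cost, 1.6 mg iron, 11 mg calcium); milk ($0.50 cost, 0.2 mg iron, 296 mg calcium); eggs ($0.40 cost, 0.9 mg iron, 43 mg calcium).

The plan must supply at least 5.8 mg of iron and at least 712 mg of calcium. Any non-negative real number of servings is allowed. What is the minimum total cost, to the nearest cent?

At the optimum either one food covers both requirements or two foods hit both targets exactly; no other combination can be cheaper.
canned tuna only: max(5.8/1.6, 712/11) = 64.73 servings → $64.73.
milk only: max(5.8/0.2, 712/296) = 29 servings → $14.50.
eggs only: max(5.8/0.9, 712/43) = 16.56 servings → $6.62.
canned tuna + milk with both tight: 3.34 servings and 2.281 servings → $4.48.
canned tuna + eggs with both targets exact would need a negative amount; discard.
milk + eggs with both tight: 1.518 servings and 6.107 servings → $3.20.
The minimum over all feasible corners is $3.20.

$3.20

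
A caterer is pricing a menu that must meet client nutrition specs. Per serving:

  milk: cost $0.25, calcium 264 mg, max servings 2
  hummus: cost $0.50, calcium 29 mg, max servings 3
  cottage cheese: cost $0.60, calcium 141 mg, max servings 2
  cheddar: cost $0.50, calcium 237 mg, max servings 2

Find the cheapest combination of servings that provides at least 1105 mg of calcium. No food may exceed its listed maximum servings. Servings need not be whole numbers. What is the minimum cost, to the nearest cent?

$1.94

Cost per mg of calcium: milk $0.0009, cheddar $0.0021, cottage cheese $0.0043, hummus $0.0172.
Take 2 servings of milk: +528.0 mg calcium for $0.50 (total $0.50, still need 577.0 mg).
Take 2 servings of cheddar: +474.0 mg calcium for $1.00 (total $1.50, still need 103.0 mg).
Take 0.7305 servings of cottage cheese: +103.0 mg calcium for $0.44 (total $1.94, still need 0.0 mg).
Greedy by cheapest-per-mg is optimal for a single linear constraint, so the minimum cost is $1.94.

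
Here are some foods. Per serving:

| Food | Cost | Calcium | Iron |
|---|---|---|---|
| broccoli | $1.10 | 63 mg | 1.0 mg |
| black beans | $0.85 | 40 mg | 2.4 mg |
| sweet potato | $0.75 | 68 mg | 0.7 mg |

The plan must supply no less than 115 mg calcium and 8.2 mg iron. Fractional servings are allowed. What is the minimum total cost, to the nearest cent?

$2.90

An LP optimum is at a vertex; with two nutrient constraints at most two foods are used. Check each candidate.
broccoli only: max(115/63, 8.2/1.0) = 8.2 servings → $9.02.
black beans only: max(115/40, 8.2/2.4) = 3.417 servings → $2.90.
sweet potato only: max(115/68, 8.2/0.7) = 11.71 servings → $8.79.
broccoli + black beans with both targets exact would need a negative amount; discard.
broccoli + sweet potato: the both-tight solution has a negative serving — not a feasible corner.
black beans + sweet potato with both targets exact would need a negative amount; discard.
The minimum over all feasible corners is $2.90.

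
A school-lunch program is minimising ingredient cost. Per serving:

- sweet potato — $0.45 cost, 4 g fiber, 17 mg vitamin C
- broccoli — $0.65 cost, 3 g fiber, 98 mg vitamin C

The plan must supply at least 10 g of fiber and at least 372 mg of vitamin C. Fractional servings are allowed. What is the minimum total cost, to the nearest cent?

$2.47

sweet potato only: max(10/4, 372/17) = 21.88 servings → $9.85.
broccoli only: max(10/3, 372/98) = 3.796 servings → $2.47.
sweet potato + broccoli with both targets exact would need a negative amount; discard.
So the least-cost plan costs $2.47.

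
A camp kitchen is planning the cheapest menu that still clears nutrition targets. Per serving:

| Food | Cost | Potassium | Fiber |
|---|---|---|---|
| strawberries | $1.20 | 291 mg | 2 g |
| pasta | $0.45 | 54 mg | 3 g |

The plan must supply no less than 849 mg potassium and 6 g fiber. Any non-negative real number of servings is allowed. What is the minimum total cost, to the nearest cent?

With two linear requirements the optimum uses one or two foods; enumerate the corners.
strawberries only: max(849/291, 6/2) = 3 servings → $3.60.
pasta only: max(849/54, 6/3) = 15.72 servings → $7.08.
strawberries + pasta with both tight: 2.906 servings and 0.06275 servings → $3.52.
The minimum over all feasible corners is $3.52.

$3.52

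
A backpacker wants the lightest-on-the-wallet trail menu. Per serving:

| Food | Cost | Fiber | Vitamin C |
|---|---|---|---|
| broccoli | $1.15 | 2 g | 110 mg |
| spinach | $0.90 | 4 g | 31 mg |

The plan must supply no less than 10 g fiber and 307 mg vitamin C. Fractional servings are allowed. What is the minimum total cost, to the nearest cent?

$3.95

This is a tiny linear program; its minimum lies at a vertex of the feasible set. List the vertices and price them.
broccoli only: max(10/2, 307/110) = 5 servings → $5.75.
spinach only: max(10/4, 307/31) = 9.903 servings → $8.91.
broccoli + spinach with both tight: 2.429 servings and 1.286 servings → $3.95.
Cheapest feasible corner: $3.95.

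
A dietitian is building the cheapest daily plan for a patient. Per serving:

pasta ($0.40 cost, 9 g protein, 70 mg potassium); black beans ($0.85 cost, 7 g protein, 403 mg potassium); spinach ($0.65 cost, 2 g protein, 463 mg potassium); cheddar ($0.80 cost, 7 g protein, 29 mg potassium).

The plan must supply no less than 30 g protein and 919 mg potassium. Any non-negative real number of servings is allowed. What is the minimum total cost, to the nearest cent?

$2.19

At the optimum either one food covers both requirements or two foods hit both targets exactly; no other combination can be cheaper.
pasta only: max(30/9, 919/70) = 13.13 servings → $5.25.
black beans only: max(30/7, 919/403) = 4.286 servings → $3.64.
spinach only: max(30/2, 919/463) = 15 servings → $9.75.
cheddar only: max(30/7, 919/29) = 31.69 servings → $25.35.
pasta + black beans with both tight: 1.803 servings and 1.967 servings → $2.39.
pasta + spinach with both tight: 2.993 servings and 1.532 servings → $2.19.
pasta + cheddar: the both-tight solution has a negative serving — not a feasible corner.
black beans + spinach: the both-tight solution has a negative serving — not a feasible corner.
black beans + cheddar with both tight: 2.125 servings and 2.161 servings → $3.53.
spinach + cheddar with both tight: 1.748 servings and 3.786 servings → $4.17.
The minimum over all feasible corners is $2.19.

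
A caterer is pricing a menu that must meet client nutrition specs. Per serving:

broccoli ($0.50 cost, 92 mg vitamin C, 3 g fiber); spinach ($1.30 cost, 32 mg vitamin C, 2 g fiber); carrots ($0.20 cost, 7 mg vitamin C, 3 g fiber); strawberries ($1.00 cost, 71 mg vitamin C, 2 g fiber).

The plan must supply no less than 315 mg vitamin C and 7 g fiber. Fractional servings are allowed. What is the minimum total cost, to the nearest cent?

$1.71

Two binding constraints pin down two serving amounts, so the optimal mix uses at most two foods. The candidates are each food alone (scaled to the tighter of vitamin C/fiber) and each pair with both constraints tight.
broccoli only: max(315/92, 7/3) = 3.424 servings → $1.71.
spinach only: max(315/32, 7/2) = 9.844 servings → $12.80.
carrots only: max(315/7, 7/3) = 45 servings → $9.00.
strawberries only: max(315/71, 7/2) = 4.437 servings → $4.44.
broccoli + spinach: intersection lies outside the first quadrant.
broccoli + carrots with both targets exact would need a negative amount; discard.
broccoli + strawberries: intersection lies outside the first quadrant.
spinach + carrots with both targets exact would need a negative amount; discard.
spinach + strawberries: the both-tight solution has a negative serving — not a feasible corner.
carrots + strawberries: the both-tight solution has a negative serving — not a feasible corner.
So the least-cost plan costs $1.71.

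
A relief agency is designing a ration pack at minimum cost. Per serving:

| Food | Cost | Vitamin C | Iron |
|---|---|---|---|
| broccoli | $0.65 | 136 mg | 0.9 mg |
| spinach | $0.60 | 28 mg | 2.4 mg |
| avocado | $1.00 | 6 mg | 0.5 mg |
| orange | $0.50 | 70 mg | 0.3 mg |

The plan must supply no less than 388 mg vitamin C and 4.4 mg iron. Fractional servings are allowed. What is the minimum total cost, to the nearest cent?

$2.24

Two binding constraints pin down two serving amounts, so the optimal mix uses at most two foods. The candidates are each food alone (scaled to the tighter of vitamin C/iron) and each pair with both constraints tight.
broccoli only: max(388/136, 4.4/0.9) = 4.889 servings → $3.18.
spinach only: max(388/28, 4.4/2.4) = 13.86 servings → $8.31.
avocado only: max(388/6, 4.4/0.5) = 64.67 servings → $64.67.
orange only: max(388/70, 4.4/0.3) = 14.67 servings → $7.33.
broccoli + spinach with both tight: 2.683 servings and 0.8274 servings → $2.24.
broccoli + avocado with both tight: 2.677 servings and 3.981 servings → $5.72.
broccoli + orange with both targets exact would need a negative amount; discard.
spinach + avocado: the both-tight solution has a negative serving — not a feasible corner.
spinach + orange with both tight: 1.201 servings and 5.063 servings → $3.25.
avocado + orange with both tight: 5.771 servings and 5.048 servings → $8.30.
The minimum over all feasible corners is $2.24.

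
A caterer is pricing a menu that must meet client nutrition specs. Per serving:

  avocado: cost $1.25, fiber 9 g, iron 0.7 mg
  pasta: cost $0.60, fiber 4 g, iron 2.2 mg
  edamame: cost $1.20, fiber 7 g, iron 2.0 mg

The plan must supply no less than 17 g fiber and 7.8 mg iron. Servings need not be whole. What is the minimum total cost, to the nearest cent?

$2.51

The cheapest plan sits at a corner of the feasible region — with two constraints it uses at most two foods.
avocado only: max(17/9, 7.8/0.7) = 11.14 servings → $13.93.
pasta only: max(17/4, 7.8/2.2) = 4.25 servings → $2.55.
edamame only: max(17/7, 7.8/2.0) = 3.9 servings → $4.68.
avocado + pasta with both tight: 0.3647 servings and 3.429 servings → $2.51.
avocado + edamame: the both-tight solution has a negative serving — not a feasible corner.
pasta + edamame with both tight: 2.784 servings and 0.8378 servings → $2.68.
Cheapest feasible corner: $2.51.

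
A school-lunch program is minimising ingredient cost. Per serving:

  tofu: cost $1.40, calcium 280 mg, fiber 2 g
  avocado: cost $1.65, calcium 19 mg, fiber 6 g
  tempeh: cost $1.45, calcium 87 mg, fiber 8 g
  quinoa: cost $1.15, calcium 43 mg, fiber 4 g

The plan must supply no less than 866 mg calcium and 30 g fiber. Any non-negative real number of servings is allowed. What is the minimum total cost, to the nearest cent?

$7.61

With two linear requirements the optimum uses one or two foods; enumerate the corners.
tofu only: max(866/280, 30/2) = 15 servings → $21.00.
avocado only: max(866/19, 30/6) = 45.58 servings → $75.21.
tempeh only: max(866/87, 30/8) = 9.954 servings → $14.43.
quinoa only: max(866/43, 30/4) = 20.14 servings → $23.16.
tofu + avocado with both tight: 2.817 servings and 4.061 servings → $10.64.
tofu + tempeh with both tight: 2.09 servings and 3.227 servings → $7.61.
tofu + quinoa with both tight: 2.103 servings and 6.449 servings → $10.36.
avocado + tempeh: intersection lies outside the first quadrant.
avocado + quinoa: the both-tight solution has a negative serving — not a feasible corner.
tempeh + quinoa with both targets exact would need a negative amount; discard.
Cheapest feasible corner: $7.61.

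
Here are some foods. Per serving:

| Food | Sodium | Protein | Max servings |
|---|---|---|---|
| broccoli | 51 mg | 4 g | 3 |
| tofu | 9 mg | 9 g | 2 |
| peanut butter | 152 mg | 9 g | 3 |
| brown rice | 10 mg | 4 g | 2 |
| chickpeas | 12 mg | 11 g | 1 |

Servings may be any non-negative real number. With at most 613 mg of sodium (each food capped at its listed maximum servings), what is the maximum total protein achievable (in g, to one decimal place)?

73.3 g

Protein per mg sodium: tofu 1, chickpeas 0.9167, brown rice 0.4, broccoli 0.07843, peanut butter 0.05921.
Take 2 servings of tofu: uses 18 mg sodium, +18.0 g protein (running total 18.0 g).
Take 1 serving of chickpeas: uses 12 mg sodium, +11.0 g protein (running total 29.0 g).
Take 2 servings of brown rice: uses 20 mg sodium, +8.0 g protein (running total 37.0 g).
Take 3 servings of broccoli: uses 153 mg sodium, +12.0 g protein (running total 49.0 g).
Take 2.697 servings of peanut butter: uses 410 mg sodium, +24.3 g protein (running total 73.3 g).
Filling greedily by protein-per-mg sodium is optimal for one linear limit, giving 73.3 g.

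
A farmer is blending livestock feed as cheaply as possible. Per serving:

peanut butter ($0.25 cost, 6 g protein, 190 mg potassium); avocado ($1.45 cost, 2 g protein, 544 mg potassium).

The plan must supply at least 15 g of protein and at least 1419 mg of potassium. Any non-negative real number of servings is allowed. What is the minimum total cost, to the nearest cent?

$1.87

Minimising a linear cost over {protein ≥ 15, potassium ≥ 1419, servings ≥ 0} — the optimum is at a vertex, using one or two foods.
peanut butter only: max(15/6, 1419/190) = 7.468 servings → $1.87.
avocado only: max(15/2, 1419/544) = 7.5 servings → $10.88.
peanut butter + avocado with both tight: 1.845 servings and 1.964 servings → $3.31.
The minimum over all feasible corners is $1.87.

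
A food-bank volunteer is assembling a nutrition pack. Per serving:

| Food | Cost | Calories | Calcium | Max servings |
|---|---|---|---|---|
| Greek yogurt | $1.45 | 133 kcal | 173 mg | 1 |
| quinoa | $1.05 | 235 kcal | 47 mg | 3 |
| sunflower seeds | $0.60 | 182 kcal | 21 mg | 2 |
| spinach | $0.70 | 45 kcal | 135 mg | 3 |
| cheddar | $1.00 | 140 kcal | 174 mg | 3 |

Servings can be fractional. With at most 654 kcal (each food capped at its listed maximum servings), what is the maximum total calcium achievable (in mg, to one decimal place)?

1057.7 mg

Calcium per kcal: spinach 3, Greek yogurt 1.301, cheddar 1.243, quinoa 0.2, sunflower seeds 0.1154.
Take 3 servings of spinach: uses 135 kcal, +405.0 mg calcium (running total 405.0 mg).
Take 1 serving of Greek yogurt: uses 133 kcal, +173.0 mg calcium (running total 578.0 mg).
Take 2.757 servings of cheddar: uses 386 kcal, +479.7 mg calcium (running total 1057.7 mg).
Filling greedily by calcium-per-kcal is optimal for one linear limit, giving 1057.7 mg.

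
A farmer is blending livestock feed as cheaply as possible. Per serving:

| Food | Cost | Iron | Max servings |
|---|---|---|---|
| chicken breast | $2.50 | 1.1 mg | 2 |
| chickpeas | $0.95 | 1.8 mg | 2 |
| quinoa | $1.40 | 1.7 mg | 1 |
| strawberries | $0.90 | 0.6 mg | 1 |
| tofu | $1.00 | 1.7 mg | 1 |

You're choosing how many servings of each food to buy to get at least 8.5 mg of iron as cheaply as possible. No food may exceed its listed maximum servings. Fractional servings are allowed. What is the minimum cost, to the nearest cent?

Cost per mg of iron: chickpeas $0.5278, tofu $0.5882, quinoa $0.8235, strawberries $1.5000, chicken breast $2.2727.
Take 2 servings of chickpeas: +3.6 mg iron for $1.90 (total $1.90, still need 4.9 mg).
Take 1 serving of tofu: +1.7 mg iron for $1.00 (total $2.90, still need 3.2 mg).
Take 1 serving of quinoa: +1.7 mg iron for $1.40 (total $4.30, still need 1.5 mg).
Take 1 serving of strawberries: +0.6 mg iron for $0.90 (total $5.20, still need 0.9 mg).
Take 0.8182 servings of chicken breast: +0.9 mg iron for $2.05 (total $7.25, still need 0.0 mg).
Greedy by cheapest-per-mg is optimal for a single linear constraint, so the minimum cost is $7.25.

$7.25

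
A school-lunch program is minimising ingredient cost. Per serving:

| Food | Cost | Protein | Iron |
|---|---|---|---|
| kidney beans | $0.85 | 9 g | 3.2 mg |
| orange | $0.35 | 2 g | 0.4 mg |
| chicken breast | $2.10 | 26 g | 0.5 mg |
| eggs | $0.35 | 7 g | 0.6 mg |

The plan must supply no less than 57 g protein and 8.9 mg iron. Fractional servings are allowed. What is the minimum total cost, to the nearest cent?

With two linear requirements the optimum uses one or two foods; enumerate the corners.
kidney beans only: max(57/9, 8.9/3.2) = 6.333 servings → $5.38.
orange only: max(57/2, 8.9/0.4) = 28.5 servings → $9.97.
chicken breast only: max(57/26, 8.9/0.5) = 17.8 servings → $37.38.
eggs only: max(57/7, 8.9/0.6) = 14.83 servings → $5.19.
kidney beans + orange: the both-tight solution has a negative serving — not a feasible corner.
kidney beans + chicken breast with both tight: 2.578 servings and 1.3 servings → $4.92.
kidney beans + eggs with both tight: 1.653 servings and 6.018 servings → $3.51.
orange + chicken breast with both tight: 21.59 servings and 0.5319 servings → $8.67.
orange + eggs with both tight: 17.56 servings and 3.125 servings → $7.24.
chicken breast + eggs with both targets exact would need a negative amount; discard.
So the least-cost plan costs $3.51.

$3.51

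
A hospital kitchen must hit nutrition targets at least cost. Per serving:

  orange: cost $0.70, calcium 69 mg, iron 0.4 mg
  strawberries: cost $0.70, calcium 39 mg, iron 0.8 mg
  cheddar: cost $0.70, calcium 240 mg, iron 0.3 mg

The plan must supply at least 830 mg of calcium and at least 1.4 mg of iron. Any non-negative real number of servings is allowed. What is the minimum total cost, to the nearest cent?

With two linear requirements the optimum uses one or two foods; enumerate the corners.
orange only: max(830/69, 1.4/0.4) = 12.03 servings → $8.42.
strawberries only: max(830/39, 1.4/0.8) = 21.28 servings → $14.90.
cheddar only: max(830/240, 1.4/0.3) = 4.667 servings → $3.27.
orange + strawberries: intersection lies outside the first quadrant.
orange + cheddar with both tight: 1.155 servings and 3.126 servings → $3.00.
strawberries + cheddar with both tight: 0.4825 servings and 3.38 servings → $2.70.
Cheapest feasible corner: $2.70.

$2.70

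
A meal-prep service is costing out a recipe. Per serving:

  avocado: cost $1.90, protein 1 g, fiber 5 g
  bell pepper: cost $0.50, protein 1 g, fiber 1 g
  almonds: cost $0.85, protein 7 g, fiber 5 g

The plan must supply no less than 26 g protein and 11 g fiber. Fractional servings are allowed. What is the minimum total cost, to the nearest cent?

Compare the cost at each extreme point of the feasible region.
avocado only: max(26/1, 11/5) = 26 servings → $49.40.
bell pepper only: max(26/1, 11/1) = 26 servings → $13.00.
almonds only: max(26/7, 11/5) = 3.714 servings → $3.16.
avocado + bell pepper: the both-tight solution has a negative serving — not a feasible corner.
avocado + almonds: the both-tight solution has a negative serving — not a feasible corner.
bell pepper + almonds with both targets exact would need a negative amount; discard.
So the least-cost plan costs $3.16.

$3.16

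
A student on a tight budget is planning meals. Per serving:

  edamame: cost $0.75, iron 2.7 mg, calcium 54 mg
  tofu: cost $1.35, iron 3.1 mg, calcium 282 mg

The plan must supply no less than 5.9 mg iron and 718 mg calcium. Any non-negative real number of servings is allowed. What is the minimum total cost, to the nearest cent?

An LP optimum is at a vertex; with two nutrient constraints at most two foods are used. Check each candidate.
edamame only: max(5.9/2.7, 718/54) = 13.3 servings → $9.97.
tofu only: max(5.9/3.1, 718/282) = 2.546 servings → $3.44.
edamame + tofu: intersection lies outside the first quadrant.
The minimum over all feasible corners is $3.44.

$3.44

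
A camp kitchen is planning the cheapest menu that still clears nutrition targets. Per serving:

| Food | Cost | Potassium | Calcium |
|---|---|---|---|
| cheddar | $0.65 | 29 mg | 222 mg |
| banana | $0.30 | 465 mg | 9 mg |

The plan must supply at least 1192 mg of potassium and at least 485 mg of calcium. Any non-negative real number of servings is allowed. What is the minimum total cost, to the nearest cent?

$2.09

Compare the cost at each extreme point of the feasible region.
cheddar only: max(1192/29, 485/222) = 41.1 servings → $26.72.
banana only: max(1192/465, 485/9) = 53.89 servings → $16.17.
cheddar + banana with both tight: 2.086 servings and 2.433 servings → $2.09.
So the least-cost plan costs $2.09.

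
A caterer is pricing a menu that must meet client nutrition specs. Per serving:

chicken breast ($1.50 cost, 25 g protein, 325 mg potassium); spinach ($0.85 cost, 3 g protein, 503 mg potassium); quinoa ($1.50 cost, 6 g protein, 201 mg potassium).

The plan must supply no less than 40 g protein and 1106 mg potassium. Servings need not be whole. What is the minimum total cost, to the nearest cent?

For a min-cost LP with two ≥-constraints, a basic feasible solution has at most two positive variables.
chicken breast only: max(40/25, 1106/325) = 3.403 servings → $5.10.
spinach only: max(40/3, 1106/503) = 13.33 servings → $11.33.
quinoa only: max(40/6, 1106/201) = 6.667 servings → $10.00.
chicken breast + spinach with both tight: 1.448 servings and 1.263 servings → $3.25.
chicken breast + quinoa with both tight: 0.4566 servings and 4.764 servings → $7.83.
spinach + quinoa with both targets exact would need a negative amount; discard.
So the least-cost plan costs $3.25.

$3.25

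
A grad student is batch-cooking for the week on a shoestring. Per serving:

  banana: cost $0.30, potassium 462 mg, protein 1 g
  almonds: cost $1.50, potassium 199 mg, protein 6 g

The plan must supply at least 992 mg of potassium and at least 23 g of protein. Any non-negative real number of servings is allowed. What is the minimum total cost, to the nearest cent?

banana only: max(992/462, 23/1) = 23 servings → $6.90.
almonds only: max(992/199, 23/6) = 4.985 servings → $7.48.
banana + almonds with both tight: 0.5344 servings and 3.744 servings → $5.78.
Cheapest feasible corner: $5.78.

$5.78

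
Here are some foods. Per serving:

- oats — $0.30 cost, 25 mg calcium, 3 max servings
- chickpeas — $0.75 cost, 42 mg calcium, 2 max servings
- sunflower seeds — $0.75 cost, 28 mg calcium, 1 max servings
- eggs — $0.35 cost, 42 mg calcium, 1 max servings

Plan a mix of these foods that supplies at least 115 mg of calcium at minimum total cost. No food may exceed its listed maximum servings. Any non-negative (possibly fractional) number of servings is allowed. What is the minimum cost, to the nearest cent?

$1.23

Cost per mg of calcium: eggs $0.0083, oats $0.0120, chickpeas $0.0179, sunflower seeds $0.0268.
Take 1 serving of eggs: +42.0 mg calcium for $0.35 (total $0.35, still need 73.0 mg).
Take 2.92 servings of oats: +73.0 mg calcium for $0.88 (total $1.23, still need 0.0 mg).
Filling from the cheapest source first is optimal under one linear minimum: $1.23.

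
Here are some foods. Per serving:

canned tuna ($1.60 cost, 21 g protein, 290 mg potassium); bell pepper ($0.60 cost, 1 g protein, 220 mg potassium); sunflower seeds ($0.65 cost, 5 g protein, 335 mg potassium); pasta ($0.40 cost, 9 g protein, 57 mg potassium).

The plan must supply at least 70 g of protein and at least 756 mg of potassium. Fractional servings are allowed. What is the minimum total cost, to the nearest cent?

This is a tiny linear program; its minimum lies at a vertex of the feasible set. List the vertices and price them.
canned tuna only: max(70/21, 756/290) = 3.333 servings → $5.33.
bell pepper only: max(70/1, 756/220) = 70 servings → $42.00.
sunflower seeds only: max(70/5, 756/335) = 14 servings → $9.10.
pasta only: max(70/9, 756/57) = 13.26 servings → $5.31.
canned tuna + bell pepper: intersection lies outside the first quadrant.
canned tuna + sunflower seeds: intersection lies outside the first quadrant.
canned tuna + pasta with both tight: 1.992 servings and 3.131 servings → $4.44.
bell pepper + sunflower seeds with both targets exact would need a negative amount; discard.
bell pepper + pasta with both tight: 1.463 servings and 7.615 servings → $3.92.
sunflower seeds + pasta with both tight: 1.031 servings and 7.205 servings → $3.55.
Cheapest feasible corner: $3.55.

$3.55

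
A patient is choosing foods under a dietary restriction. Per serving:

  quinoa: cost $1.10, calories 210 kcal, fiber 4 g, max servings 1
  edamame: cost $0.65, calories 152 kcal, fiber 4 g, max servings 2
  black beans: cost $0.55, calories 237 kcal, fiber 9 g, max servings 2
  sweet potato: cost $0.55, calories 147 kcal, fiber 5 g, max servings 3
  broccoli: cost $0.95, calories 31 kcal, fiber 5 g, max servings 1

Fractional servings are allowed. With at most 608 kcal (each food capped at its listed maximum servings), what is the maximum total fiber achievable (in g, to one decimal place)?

26.5 g

Fiber per kcal: broccoli 0.1613, black beans 0.03797, sweet potato 0.03401, edamame 0.02632, quinoa 0.01905.
Take 1 serving of broccoli: uses 31 kcal, +5.0 g fiber (running total 5.0 g).
Take 2 servings of black beans: uses 474 kcal, +18.0 g fiber (running total 23.0 g).
Take 0.7007 servings of sweet potato: uses 103 kcal, +3.5 g fiber (running total 26.5 g).
Greedy by best ratio exhausts the calories allowance optimally: 26.5 g.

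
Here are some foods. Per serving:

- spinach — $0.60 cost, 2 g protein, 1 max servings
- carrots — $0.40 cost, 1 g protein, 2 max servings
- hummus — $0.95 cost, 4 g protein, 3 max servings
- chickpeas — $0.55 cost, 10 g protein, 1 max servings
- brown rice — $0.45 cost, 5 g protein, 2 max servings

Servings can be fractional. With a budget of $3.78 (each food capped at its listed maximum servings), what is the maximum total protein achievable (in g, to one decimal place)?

Protein per dollar: chickpeas 18.18, brown rice 11.11, hummus 4.211, spinach 3.333, carrots 2.5.
Take 1 serving of chickpeas: spends $0.55, +10.0 g protein (running total 10.0 g).
Take 2 servings of brown rice: spends $0.90, +10.0 g protein (running total 20.0 g).
Take 2.453 servings of hummus: spends $2.33, +9.8 g protein (running total 29.8 g).
Greedy by best ratio exhausts the cost allowance optimally: 29.8 g.

29.8 g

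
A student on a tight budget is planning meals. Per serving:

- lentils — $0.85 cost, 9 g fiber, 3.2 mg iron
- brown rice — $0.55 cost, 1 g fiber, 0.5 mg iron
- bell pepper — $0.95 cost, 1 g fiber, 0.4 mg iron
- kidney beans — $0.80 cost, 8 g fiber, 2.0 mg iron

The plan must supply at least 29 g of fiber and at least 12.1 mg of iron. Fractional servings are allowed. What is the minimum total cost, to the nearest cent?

An LP optimum is at a vertex; with two nutrient constraints at most two foods are used. Check each candidate.
lentils only: max(29/9, 12.1/3.2) = 3.781 servings → $3.21.
brown rice only: max(29/1, 12.1/0.5) = 29 servings → $15.95.
bell pepper only: max(29/1, 12.1/0.4) = 30.25 servings → $28.74.
kidney beans only: max(29/8, 12.1/2.0) = 6.05 servings → $4.84.
lentils + brown rice with both tight: 1.846 servings and 12.38 servings → $8.38.
lentils + bell pepper: intersection lies outside the first quadrant.
lentils + kidney beans: intersection lies outside the first quadrant.
brown rice + bell pepper with both tight: 5 servings and 24 servings → $25.55.
brown rice + kidney beans with both tight: 19.4 servings and 1.2 servings → $11.63.
bell pepper + kidney beans: the both-tight solution has a negative serving — not a feasible corner.
So the least-cost plan costs $3.21.

$3.21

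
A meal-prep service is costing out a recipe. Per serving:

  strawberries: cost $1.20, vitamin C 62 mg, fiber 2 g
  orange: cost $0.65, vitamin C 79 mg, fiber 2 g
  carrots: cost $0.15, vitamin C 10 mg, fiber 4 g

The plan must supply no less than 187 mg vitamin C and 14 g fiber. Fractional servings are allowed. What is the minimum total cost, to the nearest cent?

An LP optimum is at a vertex; with two nutrient constraints at most two foods are used. Check each candidate.
strawberries only: max(187/62, 14/2) = 7 servings → $8.40.
orange only: max(187/79, 14/2) = 7 servings → $4.55.
carrots only: max(187/10, 14/4) = 18.7 servings → $2.81.
strawberries + orange: intersection lies outside the first quadrant.
strawberries + carrots with both tight: 2.667 servings and 2.167 servings → $3.52.
orange + carrots with both tight: 2.054 servings and 2.473 servings → $1.71.
Cheapest feasible corner: $1.71.

$1.71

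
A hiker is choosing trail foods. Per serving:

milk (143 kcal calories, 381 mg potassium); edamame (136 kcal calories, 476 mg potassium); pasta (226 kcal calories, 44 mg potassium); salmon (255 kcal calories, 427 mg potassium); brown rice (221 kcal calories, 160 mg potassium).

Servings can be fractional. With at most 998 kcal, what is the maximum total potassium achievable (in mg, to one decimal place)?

3493.0 mg

Potassium per kcal: edamame 3.5, milk 2.664, salmon 1.675, brown rice 0.724, pasta 0.1947.
With no serving limits, spend the whole calories allowance on edamame: 998 kcal / 136 kcal × 476 mg = 3493.0 mg.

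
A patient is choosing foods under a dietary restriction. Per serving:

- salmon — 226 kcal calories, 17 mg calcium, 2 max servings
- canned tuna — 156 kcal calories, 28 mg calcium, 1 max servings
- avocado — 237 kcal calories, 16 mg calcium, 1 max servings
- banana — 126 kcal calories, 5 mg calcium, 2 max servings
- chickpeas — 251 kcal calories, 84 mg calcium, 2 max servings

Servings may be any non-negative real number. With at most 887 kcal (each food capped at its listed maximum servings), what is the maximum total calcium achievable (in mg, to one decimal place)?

213.2 mg

Calcium per kcal: chickpeas 0.3347, canned tuna 0.1795, salmon 0.07522, avocado 0.06751, banana 0.03968.
Take 2 servings of chickpeas: uses 502 kcal, +168.0 mg calcium (running total 168.0 mg).
Take 1 serving of canned tuna: uses 156 kcal, +28.0 mg calcium (running total 196.0 mg).
Take 1.013 servings of salmon: uses 229 kcal, +17.2 mg calcium (running total 213.2 mg).
Filling greedily by calcium-per-kcal is optimal for one linear limit, giving 213.2 mg.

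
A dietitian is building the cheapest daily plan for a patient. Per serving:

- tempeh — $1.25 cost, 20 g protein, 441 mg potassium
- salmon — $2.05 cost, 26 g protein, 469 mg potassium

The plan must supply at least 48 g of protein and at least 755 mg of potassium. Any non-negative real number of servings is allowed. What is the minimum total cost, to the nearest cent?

The cheapest plan sits at a corner of the feasible region — with two constraints it uses at most two foods.
tempeh only: max(48/20, 755/441) = 2.4 servings → $3.00.
salmon only: max(48/26, 755/469) = 1.846 servings → $3.78.
tempeh + salmon: the both-tight solution has a negative serving — not a feasible corner.
So the least-cost plan costs $3.00.

$3.00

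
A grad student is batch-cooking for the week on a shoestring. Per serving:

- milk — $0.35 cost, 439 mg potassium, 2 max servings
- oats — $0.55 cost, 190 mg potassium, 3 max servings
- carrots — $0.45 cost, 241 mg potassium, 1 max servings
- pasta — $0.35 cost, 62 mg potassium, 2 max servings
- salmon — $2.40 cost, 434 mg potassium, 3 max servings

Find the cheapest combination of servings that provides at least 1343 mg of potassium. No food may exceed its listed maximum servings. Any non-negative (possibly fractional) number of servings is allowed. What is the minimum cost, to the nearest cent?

$1.80

Cost per mg of potassium: milk $0.0008, carrots $0.0019, oats $0.0029, salmon $0.0055, pasta $0.0056.
Take 2 servings of milk: +878.0 mg potassium for $0.70 (total $0.70, still need 465.0 mg).
Take 1 serving of carrots: +241.0 mg potassium for $0.45 (total $1.15, still need 224.0 mg).
Take 1.179 servings of oats: +224.0 mg potassium for $0.65 (total $1.80, still need 0.0 mg).
Greedy by cheapest-per-mg is optimal for a single linear constraint, so the minimum cost is $1.80.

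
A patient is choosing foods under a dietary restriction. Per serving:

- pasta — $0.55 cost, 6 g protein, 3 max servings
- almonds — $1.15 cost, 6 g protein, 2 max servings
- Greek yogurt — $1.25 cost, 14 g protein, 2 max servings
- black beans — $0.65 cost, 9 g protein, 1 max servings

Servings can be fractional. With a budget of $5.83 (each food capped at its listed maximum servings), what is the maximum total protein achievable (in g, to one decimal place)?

60.4 g

Protein per dollar: black beans 13.85, Greek yogurt 11.2, pasta 10.91, almonds 5.217.
Take 1 serving of black beans: spends $0.65, +9.0 g protein (running total 9.0 g).
Take 2 servings of Greek yogurt: spends $2.50, +28.0 g protein (running total 37.0 g).
Take 3 servings of pasta: spends $1.65, +18.0 g protein (running total 55.0 g).
Take 0.8957 servings of almonds: spends $1.03, +5.4 g protein (running total 60.4 g).
Greedy by best ratio exhausts the cost allowance optimally: 60.4 g.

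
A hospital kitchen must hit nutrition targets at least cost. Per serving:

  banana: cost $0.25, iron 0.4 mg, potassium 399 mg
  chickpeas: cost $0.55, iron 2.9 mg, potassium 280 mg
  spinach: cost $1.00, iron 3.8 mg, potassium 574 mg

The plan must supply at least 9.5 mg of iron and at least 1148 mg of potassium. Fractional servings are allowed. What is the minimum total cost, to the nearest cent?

Check every corner: each single food scaled to meet both minima, and each pair solved so both constraints bind.
banana only: max(9.5/0.4, 1148/399) = 23.75 servings → $5.94.
chickpeas only: max(9.5/2.9, 1148/280) = 4.1 servings → $2.25.
spinach only: max(9.5/3.8, 1148/574) = 2.5 servings → $2.50.
banana + chickpeas with both tight: 0.6403 servings and 3.188 servings → $1.91.
banana + spinach: the both-tight solution has a negative serving — not a feasible corner.
chickpeas + spinach with both tight: 1.816 servings and 1.114 servings → $2.11.
The minimum over all feasible corners is $1.91.

$1.91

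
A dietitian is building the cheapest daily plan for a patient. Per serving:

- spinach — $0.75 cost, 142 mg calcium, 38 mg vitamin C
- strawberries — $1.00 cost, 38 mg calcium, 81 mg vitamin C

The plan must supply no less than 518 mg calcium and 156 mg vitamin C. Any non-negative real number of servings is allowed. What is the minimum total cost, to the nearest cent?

Minimising a linear cost over {calcium ≥ 518, vitamin C ≥ 156, servings ≥ 0} — the optimum is at a vertex, using one or two foods.
spinach only: max(518/142, 156/38) = 4.105 servings → $3.08.
strawberries only: max(518/38, 156/81) = 13.63 servings → $13.63.
spinach + strawberries with both tight: 3.582 servings and 0.2454 servings → $2.93.
Cheapest feasible corner: $2.93.

$2.93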